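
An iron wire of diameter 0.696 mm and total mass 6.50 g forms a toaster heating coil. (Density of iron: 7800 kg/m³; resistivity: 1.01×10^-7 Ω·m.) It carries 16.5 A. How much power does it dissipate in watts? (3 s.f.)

158 W

A = π(d/2)² = π(3.4800e-04 m)² = 3.8046e-07 m²
L = m/(density·A) = 0.0065/(7800×3.8046e-07) = 2.19 m
R = ρL/A = (1.01×10^-7)(2.19)/(3.8046e-07) = 0.5815 Ω
P = I²R = (16.5)² × 0.5815 = 158 W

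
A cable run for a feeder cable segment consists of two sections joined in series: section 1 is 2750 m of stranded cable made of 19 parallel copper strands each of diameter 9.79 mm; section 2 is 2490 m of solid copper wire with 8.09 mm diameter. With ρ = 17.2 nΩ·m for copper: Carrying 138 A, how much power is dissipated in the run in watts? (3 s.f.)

ρ = 17.2 nΩ·m = 1.72×10^-8 Ω·m
Section 1: A_strand = π(4.8950e-03)² = 7.528e-05 m²; R₁ = ρL/(N·A_s) = (1.72×10^-8)(2750)/(19×7.528e-05) = 0.03307 Ω
Section 2: A = π(d/2)² = π(4.0450e-03 m)² = 5.140e-05 m²
R₂ = (1.72×10^-8)(2490)/(5.140e-05) = 0.8332 Ω
R = R₁ + R₂ = 0.8663 Ω
P = I²R = (138)² × 0.8663 = 16500 W

16500 W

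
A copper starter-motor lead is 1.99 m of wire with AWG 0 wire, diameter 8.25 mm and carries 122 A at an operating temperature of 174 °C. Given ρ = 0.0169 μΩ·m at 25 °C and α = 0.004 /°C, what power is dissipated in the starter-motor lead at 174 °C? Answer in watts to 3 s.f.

ρ = 0.0169 μΩ·m = 1.69×10^-8 Ω·m
A = π(8.25/2 mm)² = π(4.1250e-03 m)² = 5.346e-05 m²
R₍25₎ = ρL/A = (1.69×10^-8)(1.99)/(5.346e-05) = 6.291×10^-4 Ω
R₍174₎ = R₍25₎(1 + αΔT) = 6.291×10^-4 × (1 + 0.004×149) = 0.001004 Ω
P = I²R = (122)² × 0.001004 = 14.9 W

14.9 W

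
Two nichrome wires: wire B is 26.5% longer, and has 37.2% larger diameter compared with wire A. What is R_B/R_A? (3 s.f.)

R ∝ L/d², so R_B/R_A = (1 + 26.5/100) × (1 + 37.2/100)⁻²
= 1.265 × 0.5312 = 0.672

0.672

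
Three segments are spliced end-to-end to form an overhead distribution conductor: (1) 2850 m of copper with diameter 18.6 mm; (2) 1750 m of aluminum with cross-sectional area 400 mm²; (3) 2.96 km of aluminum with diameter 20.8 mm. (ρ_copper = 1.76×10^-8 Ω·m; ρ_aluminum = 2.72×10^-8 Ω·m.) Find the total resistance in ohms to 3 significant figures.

Seg 1: A = π(d/2)² = π(9.3000e-03 m)² = 2.717e-04 m²
R_1 = (1.76×10^-8)(2850)/(2.717e-04) = 0.1846 Ω
Seg 2: A = 400 mm² = 4.000e-04 m²
R_2 = (2.72×10^-8)(1750)/(4.000e-04) = 0.119 Ω
Seg 3: A = π(d/2)² = π(1.0400e-02 m)² = 3.398e-04 m²
R_3 = (2.72×10^-8)(2960)/(3.398e-04) = 0.2369 Ω
R_total = R_1 + R_2 + R_3 = 0.541 Ω

0.541 Ω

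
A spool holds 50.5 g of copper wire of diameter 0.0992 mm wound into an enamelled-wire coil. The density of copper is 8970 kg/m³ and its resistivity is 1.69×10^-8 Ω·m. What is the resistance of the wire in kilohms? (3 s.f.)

1.59 kΩ

A = π(d/2)² = π(4.9600e-05 m)² = 7.7288e-09 m²
L = m/(density·A) = 0.0505/(8970×7.7288e-09) = 728.4 m
R = ρL/A = (1.69×10^-8)(728.4)/(7.7288e-09) = 1.59 kΩ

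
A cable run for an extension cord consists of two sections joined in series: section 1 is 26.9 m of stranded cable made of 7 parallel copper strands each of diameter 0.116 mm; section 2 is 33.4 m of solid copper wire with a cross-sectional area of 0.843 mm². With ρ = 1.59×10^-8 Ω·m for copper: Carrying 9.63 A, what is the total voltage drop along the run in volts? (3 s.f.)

Section 1: A_strand = π(5.8000e-05)² = 1.057e-08 m²; R₁ = ρL/(N·A_s) = (1.59×10^-8)(26.9)/(7×1.057e-08) = 5.782 Ω
Section 2: A = 0.843 mm² = 8.430e-07 m²
R₂ = (1.59×10^-8)(33.4)/(8.430e-07) = 0.63 Ω
R = R₁ + R₂ = 6.412 Ω
V = IR = 9.63 × 6.412 = 61.7 V

61.7 V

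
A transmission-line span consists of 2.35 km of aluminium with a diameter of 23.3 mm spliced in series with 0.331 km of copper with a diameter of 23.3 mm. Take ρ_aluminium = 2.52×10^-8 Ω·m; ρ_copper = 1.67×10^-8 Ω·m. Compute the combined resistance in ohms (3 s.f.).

Segment 1: A = π(d/2)² = π(1.1650e-02 m)² = 4.264e-04 m²
R₁ = ρL/A = (2.52×10^-8)(2350)/(4.264e-04) = 0.1389 Ω
R₂ = (1.67×10^-8)(331)/(4.264e-04) = 0.01296 Ω
R = R₁ + R₂ = 0.152 Ω

0.152 Ω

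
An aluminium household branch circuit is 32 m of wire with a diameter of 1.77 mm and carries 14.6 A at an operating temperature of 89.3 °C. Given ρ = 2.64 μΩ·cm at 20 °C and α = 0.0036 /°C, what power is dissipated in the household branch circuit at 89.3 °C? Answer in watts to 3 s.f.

ρ = 2.64 μΩ·cm = 2.64×10^-8 Ω·m
A = π(d/2)² = π(8.8500e-04 m)² = 2.461e-06 m²
R₍20₎ = ρL/A = (2.64×10^-8)(32)/(2.461e-06) = 0.3433 Ω
R₍89.3₎ = R₍20₎(1 + αΔT) = 0.3433 × (1 + 0.0036×69.3) = 0.429 Ω
P = I²R = (14.6)² × 0.429 = 91.4 W

91.4 W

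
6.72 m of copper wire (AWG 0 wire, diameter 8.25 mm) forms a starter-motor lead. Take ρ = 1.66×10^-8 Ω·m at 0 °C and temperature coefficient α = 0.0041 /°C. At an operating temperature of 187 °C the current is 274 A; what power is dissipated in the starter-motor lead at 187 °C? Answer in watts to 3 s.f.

A = π(8.25/2 mm)² = π(4.1250e-03 m)² = 5.346e-05 m²
R₍0₎ = ρL/A = (1.66×10^-8)(6.72)/(5.346e-05) = 0.002087 Ω
R₍187₎ = R₍0₎(1 + αΔT) = 0.002087 × (1 + 0.0041×187) = 0.003687 Ω
P = I²R = (274)² × 0.003687 = 277 W

277 W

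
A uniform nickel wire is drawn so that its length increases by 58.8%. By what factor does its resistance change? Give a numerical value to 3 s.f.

2.52

k = 1 + 58.8/100 = 1.588; volume constant ⇒ A' = A/k, so R' = k²R.
Factor = 2.52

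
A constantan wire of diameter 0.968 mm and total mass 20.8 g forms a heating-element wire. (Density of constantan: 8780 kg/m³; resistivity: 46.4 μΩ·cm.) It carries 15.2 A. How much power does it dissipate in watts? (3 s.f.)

ρ = 46.4 μΩ·cm = 4.64×10^-7 Ω·m
A = π(d/2)² = π(4.8400e-04 m)² = 7.3594e-07 m²
L = m/(density·A) = 0.0208/(8780×7.3594e-07) = 3.219 m
R = ρL/A = (4.64×10^-7)(3.219)/(7.3594e-07) = 2.03 Ω
P = I²R = (15.2)² × 2.03 = 469 W

469 W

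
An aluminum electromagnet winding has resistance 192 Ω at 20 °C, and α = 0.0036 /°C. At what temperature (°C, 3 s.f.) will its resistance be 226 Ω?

69.2 °C

R = R₀(1 + α(T − T₀)) ⇒ T = T₀ + (R/R₀ − 1)/α
T = 20 + (226/192 − 1)/0.0036 = 20 + (0.1771)/0.0036 = 69.2 °C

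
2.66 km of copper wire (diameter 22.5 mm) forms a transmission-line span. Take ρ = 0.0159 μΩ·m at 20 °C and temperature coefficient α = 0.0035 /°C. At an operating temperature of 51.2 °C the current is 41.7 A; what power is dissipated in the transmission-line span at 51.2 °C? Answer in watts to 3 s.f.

205 W

ρ = 0.0159 μΩ·m = 1.59×10^-8 Ω·m
A = π(d/2)² = π(1.1250e-02 m)² = 3.976e-04 m²
R₍20₎ = ρL/A = (1.59×10^-8)(2660)/(3.976e-04) = 0.1064 Ω
R₍51.2₎ = R₍20₎(1 + αΔT) = 0.1064 × (1 + 0.0035×31.2) = 0.118 Ω
P = I²R = (41.7)² × 0.118 = 205 W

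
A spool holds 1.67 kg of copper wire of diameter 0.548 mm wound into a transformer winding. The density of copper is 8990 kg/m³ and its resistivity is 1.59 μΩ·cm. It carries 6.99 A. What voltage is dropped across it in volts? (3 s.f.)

ρ = 1.59 μΩ·cm = 1.59×10^-8 Ω·m
A = π(d/2)² = π(2.7400e-04 m)² = 2.3586e-07 m²
L = m/(density·A) = 1.67/(8990×2.3586e-07) = 787.6 m
R = ρL/A = (1.59×10^-8)(787.6)/(2.3586e-07) = 53.09 Ω
V = IR = 6.99 × 53.09 = 371 V

371 V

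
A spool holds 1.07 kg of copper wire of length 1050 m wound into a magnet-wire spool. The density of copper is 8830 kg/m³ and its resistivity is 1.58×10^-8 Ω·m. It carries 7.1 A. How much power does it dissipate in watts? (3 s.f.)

A = m/(density·L) = 1.07/(8830×1050) = 1.1541e-07 m²
R = ρL/A = (1.58×10^-8)(1050)/(1.1541e-07) = 143.8 Ω
P = I²R = (7.1)² × 143.8 = 7250 W

7250 W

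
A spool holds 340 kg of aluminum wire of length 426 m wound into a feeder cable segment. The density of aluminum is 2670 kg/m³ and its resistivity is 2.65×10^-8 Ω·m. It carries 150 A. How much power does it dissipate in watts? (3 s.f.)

A = m/(density·L) = 340/(2670×426) = 2.9892e-04 m²
R = ρL/A = (2.65×10^-8)(426)/(2.9892e-04) = 0.03777 Ω
P = I²R = (150)² × 0.03777 = 850 W

850 W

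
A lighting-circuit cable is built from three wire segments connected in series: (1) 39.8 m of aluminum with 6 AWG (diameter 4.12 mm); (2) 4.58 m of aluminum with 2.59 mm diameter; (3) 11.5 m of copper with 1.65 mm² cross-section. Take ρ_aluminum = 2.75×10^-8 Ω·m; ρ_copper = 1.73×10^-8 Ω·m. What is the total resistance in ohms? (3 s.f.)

0.227 Ω

Seg 1: A = π(4.12/2 mm)² = π(2.0600e-03 m)² = 1.333e-05 m²
R_1 = (2.75×10^-8)(39.8)/(1.333e-05) = 0.0821 Ω
Seg 2: A = π(d/2)² = π(1.2950e-03 m)² = 5.269e-06 m²
R_2 = (2.75×10^-8)(4.58)/(5.269e-06) = 0.02391 Ω
Seg 3: A = 1.65 mm² = 1.650e-06 m²
R_3 = (1.73×10^-8)(11.5)/(1.650e-06) = 0.1206 Ω
R_total = R_1 + R_2 + R_3 = 0.227 Ω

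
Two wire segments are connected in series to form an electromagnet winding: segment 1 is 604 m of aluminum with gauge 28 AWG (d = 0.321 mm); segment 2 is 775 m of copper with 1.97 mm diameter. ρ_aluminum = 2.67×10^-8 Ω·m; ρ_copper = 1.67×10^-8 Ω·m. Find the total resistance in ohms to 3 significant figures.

204 Ω

Segment 1: A = π(0.321/2 mm)² = π(1.6050e-04 m)² = 8.093e-08 m²
R₁ = ρL/A = (2.67×10^-8)(604)/(8.093e-08) = 199.3 Ω
Segment 2: A = π(d/2)² = π(9.8500e-04 m)² = 3.048e-06 m²
R₂ = (1.67×10^-8)(775)/(3.048e-06) = 4.246 Ω
R = R₁ + R₂ = 204 Ω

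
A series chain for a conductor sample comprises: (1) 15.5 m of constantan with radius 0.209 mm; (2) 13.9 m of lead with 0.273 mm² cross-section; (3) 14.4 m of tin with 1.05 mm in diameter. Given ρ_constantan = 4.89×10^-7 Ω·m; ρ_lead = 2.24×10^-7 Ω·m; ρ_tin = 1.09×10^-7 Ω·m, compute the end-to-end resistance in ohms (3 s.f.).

68.5 Ω

Seg 1: A = πr² = π(2.0900e-04 m)² = 1.372e-07 m²
R_1 = (4.89×10^-7)(15.5)/(1.372e-07) = 55.23 Ω
Seg 2: A = 0.273 mm² = 2.730e-07 m²
R_2 = (2.24×10^-7)(13.9)/(2.730e-07) = 11.41 Ω
Seg 3: A = π(d/2)² = π(5.2500e-04 m)² = 8.659e-07 m²
R_3 = (1.09×10^-7)(14.4)/(8.659e-07) = 1.813 Ω
R_total = R_1 + R_2 + R_3 = 68.5 Ω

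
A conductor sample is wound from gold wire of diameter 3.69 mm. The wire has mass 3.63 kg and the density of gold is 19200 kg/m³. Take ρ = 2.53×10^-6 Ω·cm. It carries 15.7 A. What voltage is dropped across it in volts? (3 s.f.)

0.657 V

ρ = 2.53×10^-6 Ω·cm = 2.53×10^-8 Ω·m
A = π(d/2)² = π(1.8450e-03 m)² = 1.0694e-05 m²
L = m/(density·A) = 3.63/(19200×1.0694e-05) = 17.68 m
R = ρL/A = (2.53×10^-8)(17.68)/(1.0694e-05) = 0.04183 Ω
V = IR = 15.7 × 0.04183 = 0.657 V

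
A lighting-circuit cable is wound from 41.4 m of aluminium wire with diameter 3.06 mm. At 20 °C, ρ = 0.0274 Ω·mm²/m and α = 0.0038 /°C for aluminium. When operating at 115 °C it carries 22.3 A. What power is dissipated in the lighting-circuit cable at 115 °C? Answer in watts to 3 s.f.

104 W

ρ = 0.0274 Ω·mm²/m = 2.74×10^-8 Ω·m
A = π(d/2)² = π(1.5300e-03 m)² = 7.354e-06 m²
R₍20₎ = ρL/A = (2.74×10^-8)(41.4)/(7.354e-06) = 0.1542 Ω
R₍115₎ = R₍20₎(1 + αΔT) = 0.1542 × (1 + 0.0038×95) = 0.2099 Ω
P = I²R = (22.3)² × 0.2099 = 104 W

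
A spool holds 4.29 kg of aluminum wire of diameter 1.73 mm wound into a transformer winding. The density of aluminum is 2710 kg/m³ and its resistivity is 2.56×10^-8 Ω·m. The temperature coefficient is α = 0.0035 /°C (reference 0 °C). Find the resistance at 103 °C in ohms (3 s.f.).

9.98 Ω

A = π(d/2)² = π(8.6500e-04 m)² = 2.3506e-06 m²
L = m/(density·A) = 4.29/(2710×2.3506e-06) = 673.5 m
R = ρL/A = (2.56×10^-8)(673.5)/(2.3506e-06) = 7.334 Ω
R(103 °C) = 7.334 × (1 + 0.0035×103) = 9.98 Ω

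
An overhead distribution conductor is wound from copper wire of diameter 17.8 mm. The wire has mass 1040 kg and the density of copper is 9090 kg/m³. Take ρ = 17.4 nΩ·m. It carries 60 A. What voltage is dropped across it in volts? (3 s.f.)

ρ = 17.4 nΩ·m = 1.74×10^-8 Ω·m
A = π(d/2)² = π(8.9000e-03 m)² = 2.4885e-04 m²
L = m/(density·A) = 1040/(9090×2.4885e-04) = 459.8 m
R = ρL/A = (1.74×10^-8)(459.8)/(2.4885e-04) = 0.03215 Ω
V = IR = 60 × 0.03215 = 1.93 V

1.93 V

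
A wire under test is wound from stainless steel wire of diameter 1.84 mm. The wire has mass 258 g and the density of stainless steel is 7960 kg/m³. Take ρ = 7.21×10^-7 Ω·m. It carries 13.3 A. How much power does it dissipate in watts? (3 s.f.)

A = π(d/2)² = π(9.2000e-04 m)² = 2.6590e-06 m²
L = m/(density·A) = 0.258/(7960×2.6590e-06) = 12.19 m
R = ρL/A = (7.21×10^-7)(12.19)/(2.6590e-06) = 3.305 Ω
P = I²R = (13.3)² × 3.305 = 585 W

585 W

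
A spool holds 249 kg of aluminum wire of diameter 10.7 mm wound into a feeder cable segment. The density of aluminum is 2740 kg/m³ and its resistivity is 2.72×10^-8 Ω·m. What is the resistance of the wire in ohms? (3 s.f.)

A = π(d/2)² = π(5.3500e-03 m)² = 8.9920e-05 m²
L = m/(density·A) = 249/(2740×8.9920e-05) = 1011 m
R = ρL/A = (2.72×10^-8)(1011)/(8.9920e-05) = 0.306 Ω

0.306 Ω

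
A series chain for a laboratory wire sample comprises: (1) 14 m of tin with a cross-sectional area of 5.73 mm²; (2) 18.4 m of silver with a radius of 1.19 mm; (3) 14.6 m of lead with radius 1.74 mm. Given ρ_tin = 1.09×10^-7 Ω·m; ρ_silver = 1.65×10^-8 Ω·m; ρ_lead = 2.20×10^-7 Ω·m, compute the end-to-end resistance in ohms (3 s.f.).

Seg 1: A = 5.73 mm² = 5.730e-06 m²
R_1 = (1.09×10^-7)(14)/(5.730e-06) = 0.2663 Ω
Seg 2: A = πr² = π(1.1900e-03 m)² = 4.449e-06 m²
R_2 = (1.65×10^-8)(18.4)/(4.449e-06) = 0.06824 Ω
Seg 3: A = πr² = π(1.7400e-03 m)² = 9.511e-06 m²
R_3 = (2.20×10^-7)(14.6)/(9.511e-06) = 0.3377 Ω
R_total = R_1 + R_2 + R_3 = 0.672 Ω

0.672 Ω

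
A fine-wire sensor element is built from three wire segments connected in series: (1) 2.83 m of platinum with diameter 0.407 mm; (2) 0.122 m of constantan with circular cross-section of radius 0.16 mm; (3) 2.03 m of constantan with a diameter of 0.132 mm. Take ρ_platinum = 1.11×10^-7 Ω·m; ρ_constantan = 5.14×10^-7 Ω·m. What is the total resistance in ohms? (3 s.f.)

Seg 1: A = π(d/2)² = π(2.0350e-04 m)² = 1.301e-07 m²
R_1 = (1.11×10^-7)(2.83)/(1.301e-07) = 2.415 Ω
Seg 2: A = πr² = π(1.6000e-04 m)² = 8.042e-08 m²
R_2 = (5.14×10^-7)(0.122)/(8.042e-08) = 0.7797 Ω
Seg 3: A = π(d/2)² = π(6.6000e-05 m)² = 1.368e-08 m²
R_3 = (5.14×10^-7)(2.03)/(1.368e-08) = 76.25 Ω
R_total = R_1 + R_2 + R_3 = 79.4 Ω

79.4 Ω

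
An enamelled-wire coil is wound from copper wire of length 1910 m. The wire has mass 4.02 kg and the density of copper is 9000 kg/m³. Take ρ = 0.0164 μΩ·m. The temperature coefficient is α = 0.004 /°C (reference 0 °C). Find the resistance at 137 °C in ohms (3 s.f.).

ρ = 0.0164 μΩ·m = 1.64×10^-8 Ω·m
A = m/(density·L) = 4.02/(9000×1910) = 2.3386e-07 m²
R = ρL/A = (1.64×10^-8)(1910)/(2.3386e-07) = 133.9 Ω
R(137 °C) = 133.9 × (1 + 0.004×137) = 207 Ω

207 Ω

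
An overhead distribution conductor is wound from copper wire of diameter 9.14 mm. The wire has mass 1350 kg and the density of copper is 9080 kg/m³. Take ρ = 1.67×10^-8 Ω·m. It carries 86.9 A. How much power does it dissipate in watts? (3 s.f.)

4360 W

A = π(d/2)² = π(4.5700e-03 m)² = 6.5612e-05 m²
L = m/(density·A) = 1350/(9080×6.5612e-05) = 2266 m
R = ρL/A = (1.67×10^-8)(2266)/(6.5612e-05) = 0.5768 Ω
P = I²R = (86.9)² × 0.5768 = 4360 W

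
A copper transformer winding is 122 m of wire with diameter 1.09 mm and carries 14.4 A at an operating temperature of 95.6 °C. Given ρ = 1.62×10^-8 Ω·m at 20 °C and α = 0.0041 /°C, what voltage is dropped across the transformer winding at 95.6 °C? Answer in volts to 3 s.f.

A = π(d/2)² = π(5.4500e-04 m)² = 9.331e-07 m²
R₍20₎ = ρL/A = (1.62×10^-8)(122)/(9.331e-07) = 2.118 Ω
R₍95.6₎ = R₍20₎(1 + αΔT) = 2.118 × (1 + 0.0041×75.6) = 2.775 Ω
V = IR = 14.4 × 2.775 = 40.0 V

40.0 V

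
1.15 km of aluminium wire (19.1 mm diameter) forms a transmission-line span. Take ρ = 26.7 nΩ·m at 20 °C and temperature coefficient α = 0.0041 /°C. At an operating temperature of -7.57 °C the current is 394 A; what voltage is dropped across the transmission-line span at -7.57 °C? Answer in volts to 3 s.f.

37.5 V

ρ = 26.7 nΩ·m = 2.67×10^-8 Ω·m
A = π(d/2)² = π(9.5500e-03 m)² = 2.865e-04 m²
R₍20₎ = ρL/A = (2.67×10^-8)(1150)/(2.865e-04) = 0.1072 Ω
R₍-7.57₎ = R₍20₎(1 + αΔT) = 0.1072 × (1 + 0.0041×-27.6) = 0.09505 Ω
V = IR = 394 × 0.09505 = 37.5 V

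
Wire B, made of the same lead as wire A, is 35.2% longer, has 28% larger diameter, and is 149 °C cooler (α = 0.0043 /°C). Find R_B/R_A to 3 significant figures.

R ∝ ρL/d² with ρ ∝ (1+αΔT), so R_B/R_A = (1 + 35.2/100) × (1 + 28/100)⁻² × (1 − 0.0043×149)
= 1.352 × 0.6103 × 0.3593 = 0.296

0.296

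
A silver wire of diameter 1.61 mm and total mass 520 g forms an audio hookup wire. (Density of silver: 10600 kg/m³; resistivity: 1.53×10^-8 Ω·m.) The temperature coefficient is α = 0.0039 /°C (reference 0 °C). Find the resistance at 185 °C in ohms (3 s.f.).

0.312 Ω

A = π(d/2)² = π(8.0500e-04 m)² = 2.0358e-06 m²
L = m/(density·A) = 0.52/(10600×2.0358e-06) = 24.1 m
R = ρL/A = (1.53×10^-8)(24.1)/(2.0358e-06) = 0.1811 Ω
R(185 °C) = 0.1811 × (1 + 0.0039×185) = 0.312 Ω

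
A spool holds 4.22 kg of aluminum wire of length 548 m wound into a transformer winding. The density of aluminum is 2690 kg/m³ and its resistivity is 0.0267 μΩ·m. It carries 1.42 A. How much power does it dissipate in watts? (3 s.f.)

ρ = 0.0267 μΩ·m = 2.67×10^-8 Ω·m
A = m/(density·L) = 4.22/(2690×548) = 2.8627e-06 m²
R = ρL/A = (2.67×10^-8)(548)/(2.8627e-06) = 5.111 Ω
P = I²R = (1.42)² × 5.111 = 10.3 W

10.3 W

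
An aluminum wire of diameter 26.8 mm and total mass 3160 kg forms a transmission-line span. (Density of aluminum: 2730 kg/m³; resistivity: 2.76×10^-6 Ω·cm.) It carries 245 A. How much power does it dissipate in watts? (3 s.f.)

ρ = 2.76×10^-6 Ω·cm = 2.76×10^-8 Ω·m
A = π(d/2)² = π(1.3400e-02 m)² = 5.6410e-04 m²
L = m/(density·A) = 3160/(2730×5.6410e-04) = 2052 m
R = ρL/A = (2.76×10^-8)(2052)/(5.6410e-04) = 0.1004 Ω
P = I²R = (245)² × 0.1004 = 6030 W

6030 W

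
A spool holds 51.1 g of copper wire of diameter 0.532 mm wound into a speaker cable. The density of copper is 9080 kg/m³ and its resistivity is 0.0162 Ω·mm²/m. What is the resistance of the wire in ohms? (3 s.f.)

ρ = 0.0162 Ω·mm²/m = 1.62×10^-8 Ω·m
A = π(d/2)² = π(2.6600e-04 m)² = 2.2229e-07 m²
L = m/(density·A) = 0.0511/(9080×2.2229e-07) = 25.32 m
R = ρL/A = (1.62×10^-8)(25.32)/(2.2229e-07) = 1.85 Ω

1.85 Ω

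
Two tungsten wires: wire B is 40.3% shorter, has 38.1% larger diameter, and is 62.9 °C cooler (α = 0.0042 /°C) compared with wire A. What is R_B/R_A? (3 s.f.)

R ∝ ρL/d² with ρ ∝ (1+αΔT), so R_B/R_A = (1 − 40.3/100) × (1 + 38.1/100)⁻² × (1 − 0.0042×62.9)
= 0.597 × 0.5243 × 0.7358 = 0.230

0.230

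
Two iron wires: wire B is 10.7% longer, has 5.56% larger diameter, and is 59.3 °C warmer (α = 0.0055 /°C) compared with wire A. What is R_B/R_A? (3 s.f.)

R ∝ ρL/d² with ρ ∝ (1+αΔT), so R_B/R_A = (1 + 10.7/100) × (1 + 5.56/100)⁻² × (1 + 0.0055×59.3)
= 1.107 × 0.8974 × 1.326 = 1.32

1.32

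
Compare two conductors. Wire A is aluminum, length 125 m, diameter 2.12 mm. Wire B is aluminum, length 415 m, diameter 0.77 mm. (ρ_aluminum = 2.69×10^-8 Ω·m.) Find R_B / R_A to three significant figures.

R ∝ ρL/d², so R_B/R_A = (L_B/L_A) × (d_A/d_B)²
= (415/125) × (2.12/0.77)² = 25.2

25.2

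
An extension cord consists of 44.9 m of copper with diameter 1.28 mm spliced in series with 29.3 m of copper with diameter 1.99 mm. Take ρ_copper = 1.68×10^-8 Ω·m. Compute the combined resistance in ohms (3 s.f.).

Segment 1: A = π(d/2)² = π(6.4000e-04 m)² = 1.287e-06 m²
R₁ = ρL/A = (1.68×10^-8)(44.9)/(1.287e-06) = 0.5862 Ω
Segment 2: A = π(d/2)² = π(9.9500e-04 m)² = 3.110e-06 m²
R₂ = (1.68×10^-8)(29.3)/(3.110e-06) = 0.1583 Ω
R = R₁ + R₂ = 0.744 Ω

0.744 Ω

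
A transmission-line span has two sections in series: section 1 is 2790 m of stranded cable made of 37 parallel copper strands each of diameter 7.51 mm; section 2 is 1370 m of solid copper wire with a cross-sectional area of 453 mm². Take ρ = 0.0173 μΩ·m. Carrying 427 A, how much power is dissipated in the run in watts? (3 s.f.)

ρ = 0.0173 μΩ·m = 1.73×10^-8 Ω·m
Section 1: A_strand = π(3.7550e-03)² = 4.430e-05 m²; R₁ = ρL/(N·A_s) = (1.73×10^-8)(2790)/(37×4.430e-05) = 0.02945 Ω
Section 2: A = 453 mm² = 4.530e-04 m²
R₂ = (1.73×10^-8)(1370)/(4.530e-04) = 0.05232 Ω
R = R₁ + R₂ = 0.08177 Ω
P = I²R = (427)² × 0.08177 = 14900 W

14900 W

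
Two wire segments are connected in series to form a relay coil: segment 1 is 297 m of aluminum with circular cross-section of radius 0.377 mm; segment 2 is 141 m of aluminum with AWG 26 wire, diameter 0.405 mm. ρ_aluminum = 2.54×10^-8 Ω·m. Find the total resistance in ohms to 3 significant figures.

Segment 1: A = πr² = π(3.7700e-04 m)² = 4.465e-07 m²
R₁ = ρL/A = (2.54×10^-8)(297)/(4.465e-07) = 16.89 Ω
Segment 2: A = π(0.405/2 mm)² = π(2.0250e-04 m)² = 1.288e-07 m²
R₂ = (2.54×10^-8)(141)/(1.288e-07) = 27.8 Ω
R = R₁ + R₂ = 44.7 Ω

44.7 Ω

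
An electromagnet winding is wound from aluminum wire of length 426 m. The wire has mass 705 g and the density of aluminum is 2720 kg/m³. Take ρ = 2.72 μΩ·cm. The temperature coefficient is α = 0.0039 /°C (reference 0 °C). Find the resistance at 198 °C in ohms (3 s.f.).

33.8 Ω

ρ = 2.72 μΩ·cm = 2.72×10^-8 Ω·m
A = m/(density·L) = 0.705/(2720×426) = 6.0843e-07 m²
R = ρL/A = (2.72×10^-8)(426)/(6.0843e-07) = 19.04 Ω
R(198 °C) = 19.04 × (1 + 0.0039×198) = 33.8 Ω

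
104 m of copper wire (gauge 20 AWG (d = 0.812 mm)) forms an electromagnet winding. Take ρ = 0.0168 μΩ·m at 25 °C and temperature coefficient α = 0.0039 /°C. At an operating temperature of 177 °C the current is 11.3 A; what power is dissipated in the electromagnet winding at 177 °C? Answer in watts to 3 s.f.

ρ = 0.0168 μΩ·m = 1.68×10^-8 Ω·m
A = π(0.812/2 mm)² = π(4.0600e-04 m)² = 5.178e-07 m²
R₍25₎ = ρL/A = (1.68×10^-8)(104)/(5.178e-07) = 3.374 Ω
R₍177₎ = R₍25₎(1 + αΔT) = 3.374 × (1 + 0.0039×152) = 5.374 Ω
P = I²R = (11.3)² × 5.374 = 686 W

686 W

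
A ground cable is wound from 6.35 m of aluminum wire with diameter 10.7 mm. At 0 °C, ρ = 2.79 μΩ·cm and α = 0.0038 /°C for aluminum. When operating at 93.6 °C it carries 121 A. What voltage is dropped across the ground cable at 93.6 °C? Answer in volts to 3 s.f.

0.323 V

ρ = 2.79 μΩ·cm = 2.79×10^-8 Ω·m
A = π(d/2)² = π(5.3500e-03 m)² = 8.992e-05 m²
R₍0₎ = ρL/A = (2.79×10^-8)(6.35)/(8.992e-05) = 0.00197 Ω
R₍93.6₎ = R₍0₎(1 + αΔT) = 0.00197 × (1 + 0.0038×93.6) = 0.002671 Ω
V = IR = 121 × 0.002671 = 0.323 V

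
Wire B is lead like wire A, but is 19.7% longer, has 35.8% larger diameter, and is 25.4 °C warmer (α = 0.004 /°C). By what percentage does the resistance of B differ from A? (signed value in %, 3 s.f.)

R ∝ ρL/d² with ρ ∝ (1+αΔT), so R_B/R_A = (1 + 19.7/100) × (1 + 35.8/100)⁻² × (1 + 0.004×25.4)
= 1.197 × 0.5423 × 1.102 = 0.715
(R_B − R_A)/R_A = 0.715 − 1 = -28.5%

-28.5%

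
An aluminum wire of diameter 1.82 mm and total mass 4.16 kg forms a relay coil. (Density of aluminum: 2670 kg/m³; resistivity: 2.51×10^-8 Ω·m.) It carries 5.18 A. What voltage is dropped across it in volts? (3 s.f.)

A = π(d/2)² = π(9.1000e-04 m)² = 2.6016e-06 m²
L = m/(density·A) = 4.16/(2670×2.6016e-06) = 598.9 m
R = ρL/A = (2.51×10^-8)(598.9)/(2.6016e-06) = 5.778 Ω
V = IR = 5.18 × 5.778 = 29.9 V

29.9 V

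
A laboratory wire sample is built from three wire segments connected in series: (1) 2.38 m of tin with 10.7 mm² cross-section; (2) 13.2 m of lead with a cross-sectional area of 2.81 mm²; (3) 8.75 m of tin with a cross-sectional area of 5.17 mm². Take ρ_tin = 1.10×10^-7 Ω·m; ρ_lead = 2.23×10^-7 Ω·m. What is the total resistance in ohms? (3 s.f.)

Seg 1: A = 10.7 mm² = 1.070e-05 m²
R_1 = (1.10×10^-7)(2.38)/(1.070e-05) = 0.02447 Ω
Seg 2: A = 2.81 mm² = 2.810e-06 m²
R_2 = (2.23×10^-7)(13.2)/(2.810e-06) = 1.048 Ω
Seg 3: A = 5.17 mm² = 5.170e-06 m²
R_3 = (1.10×10^-7)(8.75)/(5.170e-06) = 0.1862 Ω
R_total = R_1 + R_2 + R_3 = 1.26 Ω

1.26 Ω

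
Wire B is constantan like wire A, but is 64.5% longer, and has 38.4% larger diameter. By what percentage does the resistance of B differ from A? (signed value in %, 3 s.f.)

R ∝ L/d², so R_B/R_A = (1 + 64.5/100) × (1 + 38.4/100)⁻²
= 1.645 × 0.5221 = 0.8588
(R_B − R_A)/R_A = 0.8588 − 1 = -14.1%

-14.1%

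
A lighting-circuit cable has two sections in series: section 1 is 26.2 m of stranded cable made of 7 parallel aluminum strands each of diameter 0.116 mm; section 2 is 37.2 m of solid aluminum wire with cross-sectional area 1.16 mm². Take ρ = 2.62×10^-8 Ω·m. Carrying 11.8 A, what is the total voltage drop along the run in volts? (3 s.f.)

119 V

Section 1: A_strand = π(5.8000e-05)² = 1.057e-08 m²; R₁ = ρL/(N·A_s) = (2.62×10^-8)(26.2)/(7×1.057e-08) = 9.279 Ω
Section 2: A = 1.16 mm² = 1.160e-06 m²
R₂ = (2.62×10^-8)(37.2)/(1.160e-06) = 0.8402 Ω
R = R₁ + R₂ = 10.12 Ω
V = IR = 11.8 × 10.12 = 119 V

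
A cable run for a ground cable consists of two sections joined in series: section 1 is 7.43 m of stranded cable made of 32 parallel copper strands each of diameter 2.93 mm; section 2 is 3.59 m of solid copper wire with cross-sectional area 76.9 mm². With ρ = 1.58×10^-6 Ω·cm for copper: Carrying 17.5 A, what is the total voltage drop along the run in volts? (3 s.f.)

ρ = 1.58×10^-6 Ω·cm = 1.58×10^-8 Ω·m
Section 1: A_strand = π(1.4650e-03)² = 6.743e-06 m²; R₁ = ρL/(N·A_s) = (1.58×10^-8)(7.43)/(32×6.743e-06) = 5.441×10^-4 Ω
Section 2: A = 76.9 mm² = 7.690e-05 m²
R₂ = (1.58×10^-8)(3.59)/(7.690e-05) = 7.376×10^-4 Ω
R = R₁ + R₂ = 0.001282 Ω
V = IR = 17.5 × 0.001282 = 0.0224 V

0.0224 V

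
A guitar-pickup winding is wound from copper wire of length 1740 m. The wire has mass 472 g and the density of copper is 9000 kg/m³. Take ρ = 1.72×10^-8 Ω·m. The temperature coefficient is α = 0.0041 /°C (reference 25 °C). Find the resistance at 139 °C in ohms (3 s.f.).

1460 Ω

A = m/(density·L) = 0.472/(9000×1740) = 3.0140e-08 m²
R = ρL/A = (1.72×10^-8)(1740)/(3.0140e-08) = 993 Ω
R(139 °C) = 993 × (1 + 0.0041×114) = 1460 Ω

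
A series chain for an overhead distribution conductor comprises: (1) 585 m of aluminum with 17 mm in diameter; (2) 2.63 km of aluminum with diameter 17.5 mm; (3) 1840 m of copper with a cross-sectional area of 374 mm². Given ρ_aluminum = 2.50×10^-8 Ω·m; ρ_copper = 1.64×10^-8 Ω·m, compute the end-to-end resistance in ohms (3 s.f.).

0.418 Ω

Seg 1: A = π(d/2)² = π(8.5000e-03 m)² = 2.270e-04 m²
R_1 = (2.50×10^-8)(585)/(2.270e-04) = 0.06443 Ω
Seg 2: A = π(d/2)² = π(8.7500e-03 m)² = 2.405e-04 m²
R_2 = (2.50×10^-8)(2630)/(2.405e-04) = 0.2734 Ω
Seg 3: A = 374 mm² = 3.740e-04 m²
R_3 = (1.64×10^-8)(1840)/(3.740e-04) = 0.08068 Ω
R_total = R_1 + R_2 + R_3 = 0.418 Ω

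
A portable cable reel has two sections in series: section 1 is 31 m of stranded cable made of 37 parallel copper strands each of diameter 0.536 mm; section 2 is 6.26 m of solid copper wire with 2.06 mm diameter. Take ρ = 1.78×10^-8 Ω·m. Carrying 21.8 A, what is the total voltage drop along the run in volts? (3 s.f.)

2.17 V

Section 1: A_strand = π(2.6800e-04)² = 2.256e-07 m²; R₁ = ρL/(N·A_s) = (1.78×10^-8)(31)/(37×2.256e-07) = 0.06609 Ω
Section 2: A = π(d/2)² = π(1.0300e-03 m)² = 3.333e-06 m²
R₂ = (1.78×10^-8)(6.26)/(3.333e-06) = 0.03343 Ω
R = R₁ + R₂ = 0.09953 Ω
V = IR = 21.8 × 0.09953 = 2.17 V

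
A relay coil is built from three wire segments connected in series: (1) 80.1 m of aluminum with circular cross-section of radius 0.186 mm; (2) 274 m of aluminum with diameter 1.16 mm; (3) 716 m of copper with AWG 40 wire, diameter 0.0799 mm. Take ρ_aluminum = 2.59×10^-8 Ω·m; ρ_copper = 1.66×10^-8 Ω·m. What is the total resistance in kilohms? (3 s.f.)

2.40 kΩ

Seg 1: A = πr² = π(1.8600e-04 m)² = 1.087e-07 m²
R_1 = (2.59×10^-8)(80.1)/(1.087e-07) = 19.09 Ω
Seg 2: A = π(d/2)² = π(5.8000e-04 m)² = 1.057e-06 m²
R_2 = (2.59×10^-8)(274)/(1.057e-06) = 6.715 Ω
Seg 3: A = π(0.0799/2 mm)² = π(3.9950e-05 m)² = 5.014e-09 m²
R_3 = (1.66×10^-8)(716)/(5.014e-09) = 2370 Ω
R_total = R_1 + R_2 + R_3 = 2.40 kΩ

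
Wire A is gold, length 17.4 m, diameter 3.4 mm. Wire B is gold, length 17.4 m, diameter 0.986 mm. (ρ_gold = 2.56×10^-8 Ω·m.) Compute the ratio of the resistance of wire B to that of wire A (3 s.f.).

R ∝ ρL/d², so R_B/R_A = (d_A/d_B)²
= (3.4/0.986)² = 11.9

11.9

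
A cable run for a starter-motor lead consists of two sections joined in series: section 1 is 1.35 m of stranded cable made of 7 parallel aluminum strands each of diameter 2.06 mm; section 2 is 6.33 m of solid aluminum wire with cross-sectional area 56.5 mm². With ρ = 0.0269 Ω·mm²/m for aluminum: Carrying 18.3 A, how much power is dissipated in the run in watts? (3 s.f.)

1.53 W

ρ = 0.0269 Ω·mm²/m = 2.69×10^-8 Ω·m
Section 1: A_strand = π(1.0300e-03)² = 3.333e-06 m²; R₁ = ρL/(N·A_s) = (2.69×10^-8)(1.35)/(7×3.333e-06) = 0.001557 Ω
Section 2: A = 56.5 mm² = 5.650e-05 m²
R₂ = (2.69×10^-8)(6.33)/(5.650e-05) = 0.003014 Ω
R = R₁ + R₂ = 0.00457 Ω
P = I²R = (18.3)² × 0.00457 = 1.53 W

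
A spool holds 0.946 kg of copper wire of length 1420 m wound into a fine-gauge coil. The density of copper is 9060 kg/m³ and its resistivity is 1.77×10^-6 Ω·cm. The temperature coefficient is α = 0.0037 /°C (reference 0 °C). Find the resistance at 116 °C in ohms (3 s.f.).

ρ = 1.77×10^-6 Ω·cm = 1.77×10^-8 Ω·m
A = m/(density·L) = 0.946/(9060×1420) = 7.3532e-08 m²
R = ρL/A = (1.77×10^-8)(1420)/(7.3532e-08) = 341.8 Ω
R(116 °C) = 341.8 × (1 + 0.0037×116) = 489 Ω

489 Ω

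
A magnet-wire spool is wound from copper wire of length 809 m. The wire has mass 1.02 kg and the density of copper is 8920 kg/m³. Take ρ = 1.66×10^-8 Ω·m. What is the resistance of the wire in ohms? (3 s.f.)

95.0 Ω

A = m/(density·L) = 1.02/(8920×809) = 1.4135e-07 m²
R = ρL/A = (1.66×10^-8)(809)/(1.4135e-07) = 95.0 Ω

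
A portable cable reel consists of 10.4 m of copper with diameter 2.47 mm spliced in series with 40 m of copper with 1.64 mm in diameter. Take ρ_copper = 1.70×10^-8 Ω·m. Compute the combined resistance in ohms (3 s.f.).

0.359 Ω

Segment 1: A = π(d/2)² = π(1.2350e-03 m)² = 4.792e-06 m²
R₁ = ρL/A = (1.70×10^-8)(10.4)/(4.792e-06) = 0.0369 Ω
Segment 2: A = π(d/2)² = π(8.2000e-04 m)² = 2.112e-06 m²
R₂ = (1.70×10^-8)(40)/(2.112e-06) = 0.3219 Ω
R = R₁ + R₂ = 0.359 Ω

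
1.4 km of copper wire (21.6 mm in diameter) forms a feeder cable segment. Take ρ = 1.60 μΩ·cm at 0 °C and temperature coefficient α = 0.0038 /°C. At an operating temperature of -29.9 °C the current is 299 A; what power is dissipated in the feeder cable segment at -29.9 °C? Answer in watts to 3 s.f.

4840 W

ρ = 1.60 μΩ·cm = 1.60×10^-8 Ω·m
A = π(d/2)² = π(1.0800e-02 m)² = 3.664e-04 m²
R₍0₎ = ρL/A = (1.60×10^-8)(1400)/(3.664e-04) = 0.06113 Ω
R₍-29.9₎ = R₍0₎(1 + αΔT) = 0.06113 × (1 + 0.0038×-29.9) = 0.05418 Ω
P = I²R = (299)² × 0.05418 = 4840 W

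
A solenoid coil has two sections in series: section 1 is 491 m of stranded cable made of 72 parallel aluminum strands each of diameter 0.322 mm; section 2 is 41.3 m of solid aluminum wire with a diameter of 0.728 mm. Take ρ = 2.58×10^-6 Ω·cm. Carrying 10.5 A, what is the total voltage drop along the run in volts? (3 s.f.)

ρ = 2.58×10^-6 Ω·cm = 2.58×10^-8 Ω·m
Section 1: A_strand = π(1.6100e-04)² = 8.143e-08 m²; R₁ = ρL/(N·A_s) = (2.58×10^-8)(491)/(72×8.143e-08) = 2.161 Ω
Section 2: A = π(d/2)² = π(3.6400e-04 m)² = 4.162e-07 m²
R₂ = (2.58×10^-8)(41.3)/(4.162e-07) = 2.56 Ω
R = R₁ + R₂ = 4.72 Ω
V = IR = 10.5 × 4.72 = 49.6 V

49.6 V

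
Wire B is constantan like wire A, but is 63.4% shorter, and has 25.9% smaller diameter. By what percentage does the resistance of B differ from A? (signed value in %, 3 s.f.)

-33.3%

R ∝ L/d², so R_B/R_A = (1 − 63.4/100) × (1 − 25.9/100)⁻²
= 0.366 × 1.821 = 0.6666
(R_B − R_A)/R_A = 0.6666 − 1 = -33.3%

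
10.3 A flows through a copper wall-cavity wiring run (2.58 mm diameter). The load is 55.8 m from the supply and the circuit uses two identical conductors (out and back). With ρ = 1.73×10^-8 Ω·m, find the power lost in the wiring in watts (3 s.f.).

A = π(d/2)² = π(1.2900e-03 m)² = 5.228e-06 m²
Total conductor length (both ways) L = 2 × 55.8 = 111.6 m
R = ρL/A = (1.73×10^-8)(111.6)/(5.228e-06) = 0.3693 Ω
P = I²R = (10.3)² × 0.3693 = 39.2 W

39.2 W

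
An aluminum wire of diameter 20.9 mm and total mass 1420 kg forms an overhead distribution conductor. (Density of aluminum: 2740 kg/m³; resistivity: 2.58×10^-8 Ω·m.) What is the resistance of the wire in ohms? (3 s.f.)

0.114 Ω

A = π(d/2)² = π(1.0450e-02 m)² = 3.4307e-04 m²
L = m/(density·A) = 1420/(2740×3.4307e-04) = 1511 m
R = ρL/A = (2.58×10^-8)(1511)/(3.4307e-04) = 0.114 Ω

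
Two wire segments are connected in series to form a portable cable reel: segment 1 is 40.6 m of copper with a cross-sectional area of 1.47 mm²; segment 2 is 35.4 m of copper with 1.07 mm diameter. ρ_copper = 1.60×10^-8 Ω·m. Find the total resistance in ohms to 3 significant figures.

1.07 Ω

Segment 1: A = 1.47 mm² = 1.470e-06 m²
R₁ = ρL/A = (1.60×10^-8)(40.6)/(1.470e-06) = 0.4419 Ω
Segment 2: A = π(d/2)² = π(5.3500e-04 m)² = 8.992e-07 m²
R₂ = (1.60×10^-8)(35.4)/(8.992e-07) = 0.6299 Ω
R = R₁ + R₂ = 1.07 Ω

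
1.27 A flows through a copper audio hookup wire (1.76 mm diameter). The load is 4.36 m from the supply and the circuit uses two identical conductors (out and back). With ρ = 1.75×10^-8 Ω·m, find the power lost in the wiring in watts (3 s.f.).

0.101 W

A = π(d/2)² = π(8.8000e-04 m)² = 2.433e-06 m²
Total conductor length (both ways) L = 2 × 4.36 = 8.72 m
R = ρL/A = (1.75×10^-8)(8.72)/(2.433e-06) = 0.06272 Ω
P = I²R = (1.27)² × 0.06272 = 0.101 W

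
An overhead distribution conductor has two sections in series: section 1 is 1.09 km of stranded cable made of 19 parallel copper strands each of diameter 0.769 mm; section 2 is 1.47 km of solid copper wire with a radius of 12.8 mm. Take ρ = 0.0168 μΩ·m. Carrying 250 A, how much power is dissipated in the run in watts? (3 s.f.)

1.33×10^5 W

ρ = 0.0168 μΩ·m = 1.68×10^-8 Ω·m
Section 1: A_strand = π(3.8450e-04)² = 4.645e-07 m²; R₁ = ρL/(N·A_s) = (1.68×10^-8)(1090)/(19×4.645e-07) = 2.075 Ω
Section 2: A = πr² = π(1.2800e-02 m)² = 5.147e-04 m²
R₂ = (1.68×10^-8)(1470)/(5.147e-04) = 0.04798 Ω
R = R₁ + R₂ = 2.123 Ω
P = I²R = (250)² × 2.123 = 1.33×10^5 W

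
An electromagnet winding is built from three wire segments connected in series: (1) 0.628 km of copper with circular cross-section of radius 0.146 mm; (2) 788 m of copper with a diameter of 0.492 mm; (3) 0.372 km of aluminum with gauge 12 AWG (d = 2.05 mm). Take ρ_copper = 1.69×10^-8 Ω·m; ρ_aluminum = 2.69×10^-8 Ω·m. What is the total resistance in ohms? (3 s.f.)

Seg 1: A = πr² = π(1.4600e-04 m)² = 6.697e-08 m²
R_1 = (1.69×10^-8)(628)/(6.697e-08) = 158.5 Ω
Seg 2: A = π(d/2)² = π(2.4600e-04 m)² = 1.901e-07 m²
R_2 = (1.69×10^-8)(788)/(1.901e-07) = 70.05 Ω
Seg 3: A = π(2.05/2 mm)² = π(1.0250e-03 m)² = 3.301e-06 m²
R_3 = (2.69×10^-8)(372)/(3.301e-06) = 3.032 Ω
R_total = R_1 + R_2 + R_3 = 232 Ω

232 Ω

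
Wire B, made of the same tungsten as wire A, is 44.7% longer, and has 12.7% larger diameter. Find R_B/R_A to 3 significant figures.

1.14

R ∝ L/d², so R_B/R_A = (1 + 44.7/100) × (1 + 12.7/100)⁻²
= 1.447 × 0.7873 = 1.14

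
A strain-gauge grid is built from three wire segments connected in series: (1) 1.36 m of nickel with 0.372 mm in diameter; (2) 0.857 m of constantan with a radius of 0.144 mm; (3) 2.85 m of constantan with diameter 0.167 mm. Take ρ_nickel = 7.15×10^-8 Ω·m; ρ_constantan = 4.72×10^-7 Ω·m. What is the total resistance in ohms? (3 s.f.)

68.5 Ω

Seg 1: A = π(d/2)² = π(1.8600e-04 m)² = 1.087e-07 m²
R_1 = (7.15×10^-8)(1.36)/(1.087e-07) = 0.8947 Ω
Seg 2: A = πr² = π(1.4400e-04 m)² = 6.514e-08 m²
R_2 = (4.72×10^-7)(0.857)/(6.514e-08) = 6.209 Ω
Seg 3: A = π(d/2)² = π(8.3500e-05 m)² = 2.190e-08 m²
R_3 = (4.72×10^-7)(2.85)/(2.190e-08) = 61.41 Ω
R_total = R_1 + R_2 + R_3 = 68.5 Ω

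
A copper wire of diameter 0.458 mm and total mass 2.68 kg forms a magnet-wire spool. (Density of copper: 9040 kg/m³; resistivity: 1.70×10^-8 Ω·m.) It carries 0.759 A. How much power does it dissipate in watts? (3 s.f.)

A = π(d/2)² = π(2.2900e-04 m)² = 1.6475e-07 m²
L = m/(density·A) = 2.68/(9040×1.6475e-07) = 1799 m
R = ρL/A = (1.70×10^-8)(1799)/(1.6475e-07) = 185.7 Ω
P = I²R = (0.759)² × 185.7 = 107 W

107 W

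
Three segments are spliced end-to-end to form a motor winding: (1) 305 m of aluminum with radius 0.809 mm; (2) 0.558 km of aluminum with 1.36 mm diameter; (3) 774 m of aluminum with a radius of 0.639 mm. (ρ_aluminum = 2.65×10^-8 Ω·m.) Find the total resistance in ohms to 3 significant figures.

Seg 1: A = πr² = π(8.0900e-04 m)² = 2.056e-06 m²
R_1 = (2.65×10^-8)(305)/(2.056e-06) = 3.931 Ω
Seg 2: A = π(d/2)² = π(6.8000e-04 m)² = 1.453e-06 m²
R_2 = (2.65×10^-8)(558)/(1.453e-06) = 10.18 Ω
Seg 3: A = πr² = π(6.3900e-04 m)² = 1.283e-06 m²
R_3 = (2.65×10^-8)(774)/(1.283e-06) = 15.99 Ω
R_total = R_1 + R_2 + R_3 = 30.1 Ω

30.1 Ω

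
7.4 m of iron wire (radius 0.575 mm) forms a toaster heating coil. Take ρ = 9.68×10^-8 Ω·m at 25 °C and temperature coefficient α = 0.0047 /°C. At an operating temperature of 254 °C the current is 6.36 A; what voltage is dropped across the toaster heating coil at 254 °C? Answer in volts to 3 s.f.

A = πr² = π(5.7500e-04 m)² = 1.039e-06 m²
R₍25₎ = ρL/A = (9.68×10^-8)(7.4)/(1.039e-06) = 0.6896 Ω
R₍254₎ = R₍25₎(1 + αΔT) = 0.6896 × (1 + 0.0047×229) = 1.432 Ω
V = IR = 6.36 × 1.432 = 9.11 V

9.11 V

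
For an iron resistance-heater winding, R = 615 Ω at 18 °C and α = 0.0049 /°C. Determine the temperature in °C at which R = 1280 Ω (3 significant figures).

239 °C

R = R₀(1 + α(T − T₀)) ⇒ T = T₀ + (R/R₀ − 1)/α
T = 18 + (1280/615 − 1)/0.0049 = 18 + (1.081)/0.0049 = 239 °C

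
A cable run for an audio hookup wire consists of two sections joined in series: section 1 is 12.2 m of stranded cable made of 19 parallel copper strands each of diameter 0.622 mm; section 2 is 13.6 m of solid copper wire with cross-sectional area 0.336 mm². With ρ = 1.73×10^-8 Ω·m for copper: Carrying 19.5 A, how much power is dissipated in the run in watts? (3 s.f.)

Section 1: A_strand = π(3.1100e-04)² = 3.039e-07 m²; R₁ = ρL/(N·A_s) = (1.73×10^-8)(12.2)/(19×3.039e-07) = 0.03656 Ω
Section 2: A = 0.336 mm² = 3.360e-07 m²
R₂ = (1.73×10^-8)(13.6)/(3.360e-07) = 0.7002 Ω
R = R₁ + R₂ = 0.7368 Ω
P = I²R = (19.5)² × 0.7368 = 280 W

280 W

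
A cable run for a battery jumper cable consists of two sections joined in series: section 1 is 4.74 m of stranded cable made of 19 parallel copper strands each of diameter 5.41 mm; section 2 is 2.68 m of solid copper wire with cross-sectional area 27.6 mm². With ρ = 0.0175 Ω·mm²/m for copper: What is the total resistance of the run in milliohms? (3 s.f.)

ρ = 0.0175 Ω·mm²/m = 1.75×10^-8 Ω·m
Section 1: A_strand = π(2.7050e-03)² = 2.299e-05 m²; R₁ = ρL/(N·A_s) = (1.75×10^-8)(4.74)/(19×2.299e-05) = 1.899×10^-4 Ω
Section 2: A = 27.6 mm² = 2.760e-05 m²
R₂ = (1.75×10^-8)(2.68)/(2.760e-05) = 0.001699 Ω
R = R₁ + R₂ = 1.89 mΩ

1.89 mΩ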